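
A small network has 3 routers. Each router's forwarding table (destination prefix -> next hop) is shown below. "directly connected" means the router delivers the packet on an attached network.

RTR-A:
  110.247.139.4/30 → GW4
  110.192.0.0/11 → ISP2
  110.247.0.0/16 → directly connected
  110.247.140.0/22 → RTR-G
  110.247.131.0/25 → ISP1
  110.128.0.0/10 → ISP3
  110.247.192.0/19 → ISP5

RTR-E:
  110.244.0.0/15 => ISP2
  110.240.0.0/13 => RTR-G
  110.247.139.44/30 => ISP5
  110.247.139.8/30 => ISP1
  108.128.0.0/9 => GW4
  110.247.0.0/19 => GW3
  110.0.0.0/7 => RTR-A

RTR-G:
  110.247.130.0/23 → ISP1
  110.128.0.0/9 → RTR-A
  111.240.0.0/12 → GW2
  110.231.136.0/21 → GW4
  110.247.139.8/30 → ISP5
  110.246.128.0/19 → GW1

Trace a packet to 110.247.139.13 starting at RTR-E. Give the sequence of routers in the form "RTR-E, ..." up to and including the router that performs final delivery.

RTR-E, RTR-G, RTR-A

At RTR-E: longest match for 110.247.139.13 is 110.240.0.0/13 -> RTR-G
At RTR-G: longest match for 110.247.139.13 is 110.128.0.0/9 -> RTR-A
At RTR-A: longest match for 110.247.139.13 is 110.247.0.0/16 -> directly connected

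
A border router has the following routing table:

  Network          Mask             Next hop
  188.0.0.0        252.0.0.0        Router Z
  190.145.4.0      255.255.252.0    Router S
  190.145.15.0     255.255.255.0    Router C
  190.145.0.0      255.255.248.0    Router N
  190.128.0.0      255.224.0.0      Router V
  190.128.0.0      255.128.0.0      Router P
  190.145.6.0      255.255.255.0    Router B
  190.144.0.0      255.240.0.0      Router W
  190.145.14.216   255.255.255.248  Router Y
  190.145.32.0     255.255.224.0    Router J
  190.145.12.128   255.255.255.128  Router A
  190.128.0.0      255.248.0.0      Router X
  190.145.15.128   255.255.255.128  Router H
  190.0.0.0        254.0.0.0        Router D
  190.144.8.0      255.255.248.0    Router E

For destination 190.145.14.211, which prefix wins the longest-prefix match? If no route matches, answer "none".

Entries matching 190.145.14.211:
  188.0.0.0/6 (188.0.0.0 - 191.255.255.255)
  190.0.0.0/7 (190.0.0.0 - 191.255.255.255)
  190.128.0.0/9 (190.128.0.0 - 190.255.255.255)
  190.128.0.0/11 (190.128.0.0 - 190.159.255.255)
  190.144.0.0/12 (190.144.0.0 - 190.159.255.255)
Most specific is 190.144.0.0/12.

190.144.0.0/12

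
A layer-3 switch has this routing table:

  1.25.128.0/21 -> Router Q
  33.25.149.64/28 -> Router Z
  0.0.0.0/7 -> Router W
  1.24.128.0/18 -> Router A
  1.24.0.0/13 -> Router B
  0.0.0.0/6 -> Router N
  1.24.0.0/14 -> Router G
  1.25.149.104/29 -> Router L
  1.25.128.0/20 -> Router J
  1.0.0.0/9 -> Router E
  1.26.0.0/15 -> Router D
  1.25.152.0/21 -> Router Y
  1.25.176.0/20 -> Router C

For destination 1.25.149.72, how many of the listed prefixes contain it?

Prefixes containing 1.25.149.72:
  0.0.0.0/6 (0.0.0.0 - 3.255.255.255)
  0.0.0.0/7 (0.0.0.0 - 1.255.255.255)
  1.0.0.0/9 (1.0.0.0 - 1.127.255.255)
  1.24.0.0/13 (1.24.0.0 - 1.31.255.255)
  1.24.0.0/14 (1.24.0.0 - 1.27.255.255)
Total matching entries: 5.

5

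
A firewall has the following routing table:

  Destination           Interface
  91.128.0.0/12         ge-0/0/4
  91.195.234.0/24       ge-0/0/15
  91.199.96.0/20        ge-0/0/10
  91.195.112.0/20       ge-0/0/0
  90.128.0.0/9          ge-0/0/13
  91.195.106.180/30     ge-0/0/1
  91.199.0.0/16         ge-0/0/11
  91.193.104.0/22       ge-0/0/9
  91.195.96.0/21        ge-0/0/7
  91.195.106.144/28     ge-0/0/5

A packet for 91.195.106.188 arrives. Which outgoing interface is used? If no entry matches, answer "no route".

No entry's prefix contains 91.195.106.188; there is no default route.

no route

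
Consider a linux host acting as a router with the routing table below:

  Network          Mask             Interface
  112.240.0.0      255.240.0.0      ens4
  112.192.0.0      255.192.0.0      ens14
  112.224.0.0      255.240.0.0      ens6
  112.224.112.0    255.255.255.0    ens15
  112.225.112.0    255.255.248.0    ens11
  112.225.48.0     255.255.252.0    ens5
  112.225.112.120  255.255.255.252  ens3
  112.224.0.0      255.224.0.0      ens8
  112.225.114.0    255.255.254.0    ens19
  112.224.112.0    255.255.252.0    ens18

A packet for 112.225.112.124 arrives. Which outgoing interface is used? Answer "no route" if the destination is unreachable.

ens11

Routes whose prefix contains 112.225.112.124:
  112.192.0.0/10 (112.192.0.0 - 112.255.255.255) -> ens14
  112.224.0.0/11 (112.224.0.0 - 112.255.255.255) -> ens8
  112.224.0.0/12 (112.224.0.0 - 112.239.255.255) -> ens6
  112.225.112.0/21 (112.225.112.0 - 112.225.119.255) -> ens11
More-specific entries that do NOT match:
  112.225.112.120/30 (112.225.112.120 - 112.225.112.123) does not contain 112.225.112.124
  112.224.112.0/24 (112.224.112.0 - 112.224.112.255) does not contain 112.225.112.124
  112.225.114.0/23 (112.225.114.0 - 112.225.115.255) does not contain 112.225.112.124
  112.225.48.0/22 (112.225.48.0 - 112.225.51.255) does not contain 112.225.112.124
  112.224.112.0/22 (112.224.112.0 - 112.224.115.255) does not contain 112.225.112.124
Longest matching prefix is /21 -> interface ens11.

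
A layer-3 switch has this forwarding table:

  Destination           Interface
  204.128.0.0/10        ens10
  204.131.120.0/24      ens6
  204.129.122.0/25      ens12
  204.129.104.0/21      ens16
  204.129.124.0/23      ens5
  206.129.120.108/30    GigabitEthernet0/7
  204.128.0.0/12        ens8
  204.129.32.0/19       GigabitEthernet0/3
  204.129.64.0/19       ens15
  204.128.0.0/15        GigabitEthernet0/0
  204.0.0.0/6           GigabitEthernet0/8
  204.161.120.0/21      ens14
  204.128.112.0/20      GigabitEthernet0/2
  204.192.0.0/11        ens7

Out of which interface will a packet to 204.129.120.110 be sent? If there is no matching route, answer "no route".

GigabitEthernet0/0

Routes whose prefix contains 204.129.120.110:
  204.0.0.0/6 (204.0.0.0 - 207.255.255.255) -> GigabitEthernet0/8
  204.128.0.0/10 (204.128.0.0 - 204.191.255.255) -> ens10
  204.128.0.0/12 (204.128.0.0 - 204.143.255.255) -> ens8
  204.128.0.0/15 (204.128.0.0 - 204.129.255.255) -> GigabitEthernet0/0
More-specific entries that do NOT match:
  206.129.120.108/30 (206.129.120.108 - 206.129.120.111) does not contain 204.129.120.110
  204.129.122.0/25 (204.129.122.0 - 204.129.122.127) does not contain 204.129.120.110
  204.131.120.0/24 (204.131.120.0 - 204.131.120.255) does not contain 204.129.120.110
  204.129.124.0/23 (204.129.124.0 - 204.129.125.255) does not contain 204.129.120.110
  204.129.104.0/21 (204.129.104.0 - 204.129.111.255) does not contain 204.129.120.110
  204.161.120.0/21 (204.161.120.0 - 204.161.127.255) does not contain 204.129.120.110
  204.128.112.0/20 (204.128.112.0 - 204.128.127.255) does not contain 204.129.120.110
  204.129.32.0/19 (204.129.32.0 - 204.129.63.255) does not contain 204.129.120.110
  204.129.64.0/19 (204.129.64.0 - 204.129.95.255) does not contain 204.129.120.110
Longest matching prefix is /15 -> interface GigabitEthernet0/0.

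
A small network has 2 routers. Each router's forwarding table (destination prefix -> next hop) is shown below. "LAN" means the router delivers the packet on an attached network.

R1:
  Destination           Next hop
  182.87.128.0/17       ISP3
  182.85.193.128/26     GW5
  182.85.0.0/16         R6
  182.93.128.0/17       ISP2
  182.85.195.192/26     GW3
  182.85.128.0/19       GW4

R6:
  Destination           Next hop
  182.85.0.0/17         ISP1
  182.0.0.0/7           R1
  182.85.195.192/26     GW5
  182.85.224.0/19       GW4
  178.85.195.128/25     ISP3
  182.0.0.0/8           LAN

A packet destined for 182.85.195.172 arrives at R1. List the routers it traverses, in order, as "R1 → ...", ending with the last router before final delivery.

R1 → R6

At R1: longest match for 182.85.195.172 is 182.85.0.0/16 -> R6
At R6: longest match for 182.85.195.172 is 182.0.0.0/8 -> LAN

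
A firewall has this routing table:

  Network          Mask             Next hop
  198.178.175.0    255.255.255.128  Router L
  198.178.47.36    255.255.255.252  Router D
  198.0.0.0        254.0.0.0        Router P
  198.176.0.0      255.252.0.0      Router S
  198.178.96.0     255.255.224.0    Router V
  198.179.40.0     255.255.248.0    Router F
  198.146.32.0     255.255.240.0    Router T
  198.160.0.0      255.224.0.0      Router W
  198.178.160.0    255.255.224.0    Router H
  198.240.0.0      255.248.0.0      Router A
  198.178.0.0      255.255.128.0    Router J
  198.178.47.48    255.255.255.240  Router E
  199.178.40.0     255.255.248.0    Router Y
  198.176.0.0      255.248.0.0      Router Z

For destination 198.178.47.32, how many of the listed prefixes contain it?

5

Prefixes containing 198.178.47.32:
  198.0.0.0/7 (198.0.0.0 - 199.255.255.255)
  198.160.0.0/11 (198.160.0.0 - 198.191.255.255)
  198.176.0.0/13 (198.176.0.0 - 198.183.255.255)
  198.176.0.0/14 (198.176.0.0 - 198.179.255.255)
  198.178.0.0/17 (198.178.0.0 - 198.178.127.255)
Total matching entries: 5.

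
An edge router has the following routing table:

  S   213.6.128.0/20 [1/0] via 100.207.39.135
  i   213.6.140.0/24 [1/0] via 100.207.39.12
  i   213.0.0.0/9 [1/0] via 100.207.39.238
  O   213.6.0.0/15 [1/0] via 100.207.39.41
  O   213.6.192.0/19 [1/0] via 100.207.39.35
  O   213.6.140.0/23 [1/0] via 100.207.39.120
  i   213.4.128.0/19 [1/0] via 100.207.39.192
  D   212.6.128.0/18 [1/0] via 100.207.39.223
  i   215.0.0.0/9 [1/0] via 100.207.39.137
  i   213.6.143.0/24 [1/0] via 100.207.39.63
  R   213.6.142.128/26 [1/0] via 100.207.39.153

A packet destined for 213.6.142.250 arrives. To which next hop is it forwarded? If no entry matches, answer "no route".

100.207.39.135

Routes whose prefix contains 213.6.142.250:
  213.0.0.0/9 (213.0.0.0 - 213.127.255.255) -> 100.207.39.238
  213.6.0.0/15 (213.6.0.0 - 213.7.255.255) -> 100.207.39.41
  213.6.128.0/20 (213.6.128.0 - 213.6.143.255) -> 100.207.39.135
More-specific entries that do NOT match:
  213.6.142.128/26 (213.6.142.128 - 213.6.142.191) does not contain 213.6.142.250
  213.6.140.0/24 (213.6.140.0 - 213.6.140.255) does not contain 213.6.142.250
  213.6.143.0/24 (213.6.143.0 - 213.6.143.255) does not contain 213.6.142.250
  213.6.140.0/23 (213.6.140.0 - 213.6.141.255) does not contain 213.6.142.250
Longest matching prefix is /20 -> next hop 100.207.39.135.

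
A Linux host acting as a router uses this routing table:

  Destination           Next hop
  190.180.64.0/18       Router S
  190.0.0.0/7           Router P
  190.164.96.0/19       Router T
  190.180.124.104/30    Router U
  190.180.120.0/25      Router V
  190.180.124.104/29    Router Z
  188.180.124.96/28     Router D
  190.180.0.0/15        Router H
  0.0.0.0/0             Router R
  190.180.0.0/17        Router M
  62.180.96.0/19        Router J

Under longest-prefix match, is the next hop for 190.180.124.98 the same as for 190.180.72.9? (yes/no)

yes

190.180.124.98: longest match 190.180.64.0/18 -> Router S
190.180.72.9: longest match 190.180.64.0/18 -> Router S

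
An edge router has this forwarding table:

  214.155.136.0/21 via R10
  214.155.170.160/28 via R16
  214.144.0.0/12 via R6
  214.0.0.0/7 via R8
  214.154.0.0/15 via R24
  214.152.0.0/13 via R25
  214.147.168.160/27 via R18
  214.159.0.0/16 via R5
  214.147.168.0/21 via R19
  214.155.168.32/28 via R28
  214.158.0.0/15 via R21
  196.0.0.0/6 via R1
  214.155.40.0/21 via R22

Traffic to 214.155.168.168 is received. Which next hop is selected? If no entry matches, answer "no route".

R24

Routes whose prefix contains 214.155.168.168:
  214.0.0.0/7 (214.0.0.0 - 215.255.255.255) -> R8
  214.144.0.0/12 (214.144.0.0 - 214.159.255.255) -> R6
  214.152.0.0/13 (214.152.0.0 - 214.159.255.255) -> R25
  214.154.0.0/15 (214.154.0.0 - 214.155.255.255) -> R24
More-specific entries that do NOT match:
  214.155.170.160/28 (214.155.170.160 - 214.155.170.175) does not contain 214.155.168.168
  214.155.168.32/28 (214.155.168.32 - 214.155.168.47) does not contain 214.155.168.168
  214.147.168.160/27 (214.147.168.160 - 214.147.168.191) does not contain 214.155.168.168
  214.155.136.0/21 (214.155.136.0 - 214.155.143.255) does not contain 214.155.168.168
  214.147.168.0/21 (214.147.168.0 - 214.147.175.255) does not contain 214.155.168.168
  214.155.40.0/21 (214.155.40.0 - 214.155.47.255) does not contain 214.155.168.168
  214.159.0.0/16 (214.159.0.0 - 214.159.255.255) does not contain 214.155.168.168
Longest matching prefix is /15 -> next hop R24.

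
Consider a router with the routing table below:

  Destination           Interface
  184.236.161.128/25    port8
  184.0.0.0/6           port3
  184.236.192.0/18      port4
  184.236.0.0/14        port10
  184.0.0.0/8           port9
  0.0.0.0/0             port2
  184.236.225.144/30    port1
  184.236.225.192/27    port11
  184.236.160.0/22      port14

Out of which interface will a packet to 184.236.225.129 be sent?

port4

Routes whose prefix contains 184.236.225.129:
  0.0.0.0/0 (default, matches everything) -> port2
  184.0.0.0/6 (184.0.0.0 - 187.255.255.255) -> port3
  184.0.0.0/8 (184.0.0.0 - 184.255.255.255) -> port9
  184.236.0.0/14 (184.236.0.0 - 184.239.255.255) -> port10
  184.236.192.0/18 (184.236.192.0 - 184.236.255.255) -> port4
More-specific entries that do NOT match:
  184.236.225.144/30 (184.236.225.144 - 184.236.225.147) does not contain 184.236.225.129
  184.236.225.192/27 (184.236.225.192 - 184.236.225.223) does not contain 184.236.225.129
  184.236.161.128/25 (184.236.161.128 - 184.236.161.255) does not contain 184.236.225.129
  184.236.160.0/22 (184.236.160.0 - 184.236.163.255) does not contain 184.236.225.129
Longest matching prefix is /18 -> interface port4.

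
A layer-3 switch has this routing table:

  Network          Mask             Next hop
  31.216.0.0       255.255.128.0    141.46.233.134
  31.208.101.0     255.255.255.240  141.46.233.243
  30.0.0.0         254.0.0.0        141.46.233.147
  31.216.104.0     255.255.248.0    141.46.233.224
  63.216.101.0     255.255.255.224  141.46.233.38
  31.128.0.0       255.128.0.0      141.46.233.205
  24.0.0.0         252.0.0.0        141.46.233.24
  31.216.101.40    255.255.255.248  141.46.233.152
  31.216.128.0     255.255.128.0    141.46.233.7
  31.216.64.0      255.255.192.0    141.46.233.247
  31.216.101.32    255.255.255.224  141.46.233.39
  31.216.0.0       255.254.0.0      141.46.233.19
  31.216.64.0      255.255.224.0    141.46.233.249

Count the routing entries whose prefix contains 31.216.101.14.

5

Prefixes containing 31.216.101.14:
  30.0.0.0/7 (30.0.0.0 - 31.255.255.255)
  31.128.0.0/9 (31.128.0.0 - 31.255.255.255)
  31.216.0.0/15 (31.216.0.0 - 31.217.255.255)
  31.216.0.0/17 (31.216.0.0 - 31.216.127.255)
  31.216.64.0/18 (31.216.64.0 - 31.216.127.255)
Total matching entries: 5.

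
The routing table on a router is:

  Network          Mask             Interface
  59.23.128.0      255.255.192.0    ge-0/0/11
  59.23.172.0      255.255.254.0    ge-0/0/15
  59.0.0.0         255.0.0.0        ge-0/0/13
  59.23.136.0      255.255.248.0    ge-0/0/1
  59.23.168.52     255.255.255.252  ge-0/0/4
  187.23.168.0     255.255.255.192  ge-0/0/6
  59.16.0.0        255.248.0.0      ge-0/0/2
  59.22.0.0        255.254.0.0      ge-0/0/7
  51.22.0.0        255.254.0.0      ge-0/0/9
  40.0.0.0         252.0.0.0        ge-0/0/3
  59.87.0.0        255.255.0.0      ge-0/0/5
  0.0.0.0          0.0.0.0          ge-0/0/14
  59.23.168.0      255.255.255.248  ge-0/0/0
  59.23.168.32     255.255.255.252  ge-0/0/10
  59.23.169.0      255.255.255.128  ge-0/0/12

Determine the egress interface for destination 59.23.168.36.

ge-0/0/11

Routes whose prefix contains 59.23.168.36:
  0.0.0.0/0 (default, matches everything) -> ge-0/0/14
  59.0.0.0/8 (59.0.0.0 - 59.255.255.255) -> ge-0/0/13
  59.16.0.0/13 (59.16.0.0 - 59.23.255.255) -> ge-0/0/2
  59.22.0.0/15 (59.22.0.0 - 59.23.255.255) -> ge-0/0/7
  59.23.128.0/18 (59.23.128.0 - 59.23.191.255) -> ge-0/0/11
More-specific entries that do NOT match:
  59.23.168.52/30 (59.23.168.52 - 59.23.168.55) does not contain 59.23.168.36
  59.23.168.32/30 (59.23.168.32 - 59.23.168.35) does not contain 59.23.168.36
  59.23.168.0/29 (59.23.168.0 - 59.23.168.7) does not contain 59.23.168.36
  187.23.168.0/26 (187.23.168.0 - 187.23.168.63) does not contain 59.23.168.36
  59.23.169.0/25 (59.23.169.0 - 59.23.169.127) does not contain 59.23.168.36
  59.23.172.0/23 (59.23.172.0 - 59.23.173.255) does not contain 59.23.168.36
  59.23.136.0/21 (59.23.136.0 - 59.23.143.255) does not contain 59.23.168.36
Longest matching prefix is /18 -> interface ge-0/0/11.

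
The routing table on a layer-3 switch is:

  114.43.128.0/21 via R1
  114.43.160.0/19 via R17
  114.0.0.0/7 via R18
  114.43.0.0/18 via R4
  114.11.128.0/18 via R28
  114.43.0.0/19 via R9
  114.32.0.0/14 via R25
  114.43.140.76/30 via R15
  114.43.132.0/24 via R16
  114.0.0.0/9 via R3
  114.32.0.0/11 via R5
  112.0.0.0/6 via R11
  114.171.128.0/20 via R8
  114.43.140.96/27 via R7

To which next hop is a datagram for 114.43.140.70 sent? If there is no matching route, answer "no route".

Routes whose prefix contains 114.43.140.70:
  112.0.0.0/6 (112.0.0.0 - 115.255.255.255) -> R11
  114.0.0.0/7 (114.0.0.0 - 115.255.255.255) -> R18
  114.0.0.0/9 (114.0.0.0 - 114.127.255.255) -> R3
  114.32.0.0/11 (114.32.0.0 - 114.63.255.255) -> R5
More-specific entries that do NOT match:
  114.43.140.76/30 (114.43.140.76 - 114.43.140.79) does not contain 114.43.140.70
  114.43.140.96/27 (114.43.140.96 - 114.43.140.127) does not contain 114.43.140.70
  114.43.132.0/24 (114.43.132.0 - 114.43.132.255) does not contain 114.43.140.70
  114.43.128.0/21 (114.43.128.0 - 114.43.135.255) does not contain 114.43.140.70
  114.171.128.0/20 (114.171.128.0 - 114.171.143.255) does not contain 114.43.140.70
  114.43.160.0/19 (114.43.160.0 - 114.43.191.255) does not contain 114.43.140.70
  114.43.0.0/19 (114.43.0.0 - 114.43.31.255) does not contain 114.43.140.70
  114.43.0.0/18 (114.43.0.0 - 114.43.63.255) does not contain 114.43.140.70
  114.11.128.0/18 (114.11.128.0 - 114.11.191.255) does not contain 114.43.140.70
  114.32.0.0/14 (114.32.0.0 - 114.35.255.255) does not contain 114.43.140.70
Longest matching prefix is /11 -> next hop R5.

R5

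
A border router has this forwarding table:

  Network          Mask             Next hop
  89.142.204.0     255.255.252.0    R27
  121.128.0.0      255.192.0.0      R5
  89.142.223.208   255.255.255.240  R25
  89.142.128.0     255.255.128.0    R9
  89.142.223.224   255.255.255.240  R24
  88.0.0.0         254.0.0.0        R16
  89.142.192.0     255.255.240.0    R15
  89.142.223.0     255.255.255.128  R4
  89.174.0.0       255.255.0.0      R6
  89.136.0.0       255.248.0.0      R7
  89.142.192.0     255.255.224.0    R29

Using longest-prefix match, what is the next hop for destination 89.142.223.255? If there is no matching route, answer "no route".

Routes whose prefix contains 89.142.223.255:
  88.0.0.0/7 (88.0.0.0 - 89.255.255.255) -> R16
  89.136.0.0/13 (89.136.0.0 - 89.143.255.255) -> R7
  89.142.128.0/17 (89.142.128.0 - 89.142.255.255) -> R9
  89.142.192.0/19 (89.142.192.0 - 89.142.223.255) -> R29
More-specific entries that do NOT match:
  89.142.223.208/28 (89.142.223.208 - 89.142.223.223) does not contain 89.142.223.255
  89.142.223.224/28 (89.142.223.224 - 89.142.223.239) does not contain 89.142.223.255
  89.142.223.0/25 (89.142.223.0 - 89.142.223.127) does not contain 89.142.223.255
  89.142.204.0/22 (89.142.204.0 - 89.142.207.255) does not contain 89.142.223.255
  89.142.192.0/20 (89.142.192.0 - 89.142.207.255) does not contain 89.142.223.255
Longest matching prefix is /19 -> next hop R29.

R29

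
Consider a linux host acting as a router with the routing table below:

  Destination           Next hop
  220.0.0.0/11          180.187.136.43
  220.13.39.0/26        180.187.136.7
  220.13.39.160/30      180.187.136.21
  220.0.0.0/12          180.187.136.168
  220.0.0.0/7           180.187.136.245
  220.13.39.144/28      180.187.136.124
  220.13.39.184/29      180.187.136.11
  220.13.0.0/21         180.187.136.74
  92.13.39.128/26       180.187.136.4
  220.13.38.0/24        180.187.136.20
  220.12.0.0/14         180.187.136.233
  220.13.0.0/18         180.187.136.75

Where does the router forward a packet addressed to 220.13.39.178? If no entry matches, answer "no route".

Routes whose prefix contains 220.13.39.178:
  220.0.0.0/7 (220.0.0.0 - 221.255.255.255) -> 180.187.136.245
  220.0.0.0/11 (220.0.0.0 - 220.31.255.255) -> 180.187.136.43
  220.0.0.0/12 (220.0.0.0 - 220.15.255.255) -> 180.187.136.168
  220.12.0.0/14 (220.12.0.0 - 220.15.255.255) -> 180.187.136.233
  220.13.0.0/18 (220.13.0.0 - 220.13.63.255) -> 180.187.136.75
More-specific entries that do NOT match:
  220.13.39.160/30 (220.13.39.160 - 220.13.39.163) does not contain 220.13.39.178
  220.13.39.184/29 (220.13.39.184 - 220.13.39.191) does not contain 220.13.39.178
  220.13.39.144/28 (220.13.39.144 - 220.13.39.159) does not contain 220.13.39.178
  220.13.39.0/26 (220.13.39.0 - 220.13.39.63) does not contain 220.13.39.178
  92.13.39.128/26 (92.13.39.128 - 92.13.39.191) does not contain 220.13.39.178
  220.13.38.0/24 (220.13.38.0 - 220.13.38.255) does not contain 220.13.39.178
  220.13.0.0/21 (220.13.0.0 - 220.13.7.255) does not contain 220.13.39.178
Longest matching prefix is /18 -> next hop 180.187.136.75.

180.187.136.75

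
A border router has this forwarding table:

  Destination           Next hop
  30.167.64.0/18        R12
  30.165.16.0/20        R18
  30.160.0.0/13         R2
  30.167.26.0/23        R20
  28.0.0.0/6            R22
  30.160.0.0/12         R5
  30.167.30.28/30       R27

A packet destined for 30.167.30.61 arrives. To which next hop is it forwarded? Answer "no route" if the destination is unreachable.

Routes whose prefix contains 30.167.30.61:
  28.0.0.0/6 (28.0.0.0 - 31.255.255.255) -> R22
  30.160.0.0/12 (30.160.0.0 - 30.175.255.255) -> R5
  30.160.0.0/13 (30.160.0.0 - 30.167.255.255) -> R2
More-specific entries that do NOT match:
  30.167.30.28/30 (30.167.30.28 - 30.167.30.31) does not contain 30.167.30.61
  30.167.26.0/23 (30.167.26.0 - 30.167.27.255) does not contain 30.167.30.61
  30.165.16.0/20 (30.165.16.0 - 30.165.31.255) does not contain 30.167.30.61
  30.167.64.0/18 (30.167.64.0 - 30.167.127.255) does not contain 30.167.30.61
Longest matching prefix is /13 -> next hop R2.

R2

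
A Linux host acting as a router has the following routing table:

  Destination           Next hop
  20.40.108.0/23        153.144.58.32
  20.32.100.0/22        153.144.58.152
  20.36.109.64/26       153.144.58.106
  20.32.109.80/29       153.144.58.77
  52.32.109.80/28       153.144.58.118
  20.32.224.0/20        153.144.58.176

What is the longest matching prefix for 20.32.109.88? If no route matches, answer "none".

20.32.109.88 is outside every listed prefix and there is no default route.

none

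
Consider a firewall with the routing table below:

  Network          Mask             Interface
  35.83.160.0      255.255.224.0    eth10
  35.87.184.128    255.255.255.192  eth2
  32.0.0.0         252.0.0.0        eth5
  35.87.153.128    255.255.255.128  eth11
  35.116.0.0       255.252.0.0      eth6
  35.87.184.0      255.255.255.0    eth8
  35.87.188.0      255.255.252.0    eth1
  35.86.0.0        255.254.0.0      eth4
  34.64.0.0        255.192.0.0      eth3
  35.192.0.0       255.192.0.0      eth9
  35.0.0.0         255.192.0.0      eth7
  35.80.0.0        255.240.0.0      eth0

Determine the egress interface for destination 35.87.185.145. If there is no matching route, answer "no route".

eth4

Routes whose prefix contains 35.87.185.145:
  32.0.0.0/6 (32.0.0.0 - 35.255.255.255) -> eth5
  35.80.0.0/12 (35.80.0.0 - 35.95.255.255) -> eth0
  35.86.0.0/15 (35.86.0.0 - 35.87.255.255) -> eth4
More-specific entries that do NOT match:
  35.87.184.128/26 (35.87.184.128 - 35.87.184.191) does not contain 35.87.185.145
  35.87.153.128/25 (35.87.153.128 - 35.87.153.255) does not contain 35.87.185.145
  35.87.184.0/24 (35.87.184.0 - 35.87.184.255) does not contain 35.87.185.145
  35.87.188.0/22 (35.87.188.0 - 35.87.191.255) does not contain 35.87.185.145
  35.83.160.0/19 (35.83.160.0 - 35.83.191.255) does not contain 35.87.185.145
Longest matching prefix is /15 -> interface eth4.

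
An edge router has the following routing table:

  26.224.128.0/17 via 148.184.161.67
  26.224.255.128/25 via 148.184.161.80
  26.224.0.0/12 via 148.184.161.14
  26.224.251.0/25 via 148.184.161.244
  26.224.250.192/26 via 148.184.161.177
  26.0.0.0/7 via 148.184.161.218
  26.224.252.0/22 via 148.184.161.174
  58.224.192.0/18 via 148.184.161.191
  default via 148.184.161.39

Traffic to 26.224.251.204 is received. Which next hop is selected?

148.184.161.67

Routes whose prefix contains 26.224.251.204:
  0.0.0.0/0 (default, matches everything) -> 148.184.161.39
  26.0.0.0/7 (26.0.0.0 - 27.255.255.255) -> 148.184.161.218
  26.224.0.0/12 (26.224.0.0 - 26.239.255.255) -> 148.184.161.14
  26.224.128.0/17 (26.224.128.0 - 26.224.255.255) -> 148.184.161.67
More-specific entries that do NOT match:
  26.224.250.192/26 (26.224.250.192 - 26.224.250.255) does not contain 26.224.251.204
  26.224.255.128/25 (26.224.255.128 - 26.224.255.255) does not contain 26.224.251.204
  26.224.251.0/25 (26.224.251.0 - 26.224.251.127) does not contain 26.224.251.204
  26.224.252.0/22 (26.224.252.0 - 26.224.255.255) does not contain 26.224.251.204
  58.224.192.0/18 (58.224.192.0 - 58.224.255.255) does not contain 26.224.251.204
Longest matching prefix is /17 -> next hop 148.184.161.67.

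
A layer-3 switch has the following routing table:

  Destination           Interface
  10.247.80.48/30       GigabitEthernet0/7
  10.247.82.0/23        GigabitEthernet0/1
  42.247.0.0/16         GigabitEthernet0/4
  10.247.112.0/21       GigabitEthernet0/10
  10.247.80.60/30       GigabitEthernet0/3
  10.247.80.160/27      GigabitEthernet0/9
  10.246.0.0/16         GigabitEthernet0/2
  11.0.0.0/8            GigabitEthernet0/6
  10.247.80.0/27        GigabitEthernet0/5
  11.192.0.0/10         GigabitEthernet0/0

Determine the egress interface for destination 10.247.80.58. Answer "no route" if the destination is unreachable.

no route

No entry's prefix contains 10.247.80.58; there is no default route.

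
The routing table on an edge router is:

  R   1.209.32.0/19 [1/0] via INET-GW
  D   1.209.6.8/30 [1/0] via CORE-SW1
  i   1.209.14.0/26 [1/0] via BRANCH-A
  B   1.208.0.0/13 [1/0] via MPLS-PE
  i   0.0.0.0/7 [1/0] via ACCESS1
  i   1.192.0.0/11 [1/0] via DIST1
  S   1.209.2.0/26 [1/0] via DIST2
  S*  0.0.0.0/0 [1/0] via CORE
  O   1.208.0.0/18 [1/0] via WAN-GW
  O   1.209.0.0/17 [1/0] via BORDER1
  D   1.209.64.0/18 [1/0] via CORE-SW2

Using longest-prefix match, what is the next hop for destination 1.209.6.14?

Routes whose prefix contains 1.209.6.14:
  0.0.0.0/0 (default, matches everything) -> CORE
  0.0.0.0/7 (0.0.0.0 - 1.255.255.255) -> ACCESS1
  1.192.0.0/11 (1.192.0.0 - 1.223.255.255) -> DIST1
  1.208.0.0/13 (1.208.0.0 - 1.215.255.255) -> MPLS-PE
  1.209.0.0/17 (1.209.0.0 - 1.209.127.255) -> BORDER1
More-specific entries that do NOT match:
  1.209.6.8/30 (1.209.6.8 - 1.209.6.11) does not contain 1.209.6.14
  1.209.14.0/26 (1.209.14.0 - 1.209.14.63) does not contain 1.209.6.14
  1.209.2.0/26 (1.209.2.0 - 1.209.2.63) does not contain 1.209.6.14
  1.209.32.0/19 (1.209.32.0 - 1.209.63.255) does not contain 1.209.6.14
  1.208.0.0/18 (1.208.0.0 - 1.208.63.255) does not contain 1.209.6.14
  1.209.64.0/18 (1.209.64.0 - 1.209.127.255) does not contain 1.209.6.14
Longest matching prefix is /17 -> next hop BORDER1.

BORDER1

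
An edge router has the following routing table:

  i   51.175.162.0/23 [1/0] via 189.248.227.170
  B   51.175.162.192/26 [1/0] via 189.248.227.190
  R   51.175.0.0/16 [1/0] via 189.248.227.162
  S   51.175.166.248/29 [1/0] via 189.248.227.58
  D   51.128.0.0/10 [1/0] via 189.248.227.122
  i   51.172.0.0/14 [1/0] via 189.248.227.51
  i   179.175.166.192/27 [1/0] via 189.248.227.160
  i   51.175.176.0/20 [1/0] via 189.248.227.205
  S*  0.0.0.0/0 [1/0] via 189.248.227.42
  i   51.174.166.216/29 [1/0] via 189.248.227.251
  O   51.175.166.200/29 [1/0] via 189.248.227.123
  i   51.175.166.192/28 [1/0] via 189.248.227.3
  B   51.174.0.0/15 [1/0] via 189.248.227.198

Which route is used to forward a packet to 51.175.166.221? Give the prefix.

51.175.0.0/16

Entries matching 51.175.166.221:
  0.0.0.0/0 (default, matches everything)
  51.128.0.0/10 (51.128.0.0 - 51.191.255.255)
  51.172.0.0/14 (51.172.0.0 - 51.175.255.255)
  51.174.0.0/15 (51.174.0.0 - 51.175.255.255)
  51.175.0.0/16 (51.175.0.0 - 51.175.255.255)
Most specific is 51.175.0.0/16.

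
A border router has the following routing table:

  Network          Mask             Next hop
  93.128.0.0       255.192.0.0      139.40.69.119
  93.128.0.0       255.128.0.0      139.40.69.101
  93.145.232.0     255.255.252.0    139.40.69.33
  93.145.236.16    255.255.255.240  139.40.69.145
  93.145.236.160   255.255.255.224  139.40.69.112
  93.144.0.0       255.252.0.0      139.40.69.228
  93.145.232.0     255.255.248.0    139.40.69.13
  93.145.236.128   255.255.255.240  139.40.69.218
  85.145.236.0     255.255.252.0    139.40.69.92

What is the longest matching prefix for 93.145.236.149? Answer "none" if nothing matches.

93.145.232.0/21

Entries matching 93.145.236.149:
  93.128.0.0/9 (93.128.0.0 - 93.255.255.255)
  93.128.0.0/10 (93.128.0.0 - 93.191.255.255)
  93.144.0.0/14 (93.144.0.0 - 93.147.255.255)
  93.145.232.0/21 (93.145.232.0 - 93.145.239.255)
Most specific is 93.145.232.0/21.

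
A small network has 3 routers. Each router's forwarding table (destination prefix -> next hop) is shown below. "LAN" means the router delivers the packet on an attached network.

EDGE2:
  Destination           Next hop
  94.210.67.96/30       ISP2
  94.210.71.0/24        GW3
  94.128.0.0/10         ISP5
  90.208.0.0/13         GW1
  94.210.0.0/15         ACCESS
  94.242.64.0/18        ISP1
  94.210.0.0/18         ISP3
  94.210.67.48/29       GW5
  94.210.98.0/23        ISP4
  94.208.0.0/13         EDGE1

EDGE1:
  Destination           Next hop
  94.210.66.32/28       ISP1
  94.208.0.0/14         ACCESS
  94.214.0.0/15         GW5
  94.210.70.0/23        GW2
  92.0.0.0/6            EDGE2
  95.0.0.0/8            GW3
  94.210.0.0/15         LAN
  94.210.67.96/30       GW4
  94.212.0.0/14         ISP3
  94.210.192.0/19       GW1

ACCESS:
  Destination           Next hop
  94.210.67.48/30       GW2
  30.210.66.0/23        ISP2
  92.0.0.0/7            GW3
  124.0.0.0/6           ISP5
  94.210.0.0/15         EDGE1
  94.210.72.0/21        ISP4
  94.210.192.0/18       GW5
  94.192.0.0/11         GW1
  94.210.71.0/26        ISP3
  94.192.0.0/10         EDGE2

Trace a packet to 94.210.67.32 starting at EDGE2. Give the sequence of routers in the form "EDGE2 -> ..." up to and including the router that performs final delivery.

At EDGE2: longest match for 94.210.67.32 is 94.210.0.0/15 -> ACCESS
At ACCESS: longest match for 94.210.67.32 is 94.210.0.0/15 -> EDGE1
At EDGE1: longest match for 94.210.67.32 is 94.210.0.0/15 -> LAN

EDGE2 -> ACCESS -> EDGE1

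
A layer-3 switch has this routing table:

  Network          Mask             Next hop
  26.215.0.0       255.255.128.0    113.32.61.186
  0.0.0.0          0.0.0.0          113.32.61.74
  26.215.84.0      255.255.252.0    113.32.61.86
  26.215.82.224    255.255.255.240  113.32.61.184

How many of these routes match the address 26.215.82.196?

Prefixes containing 26.215.82.196:
  0.0.0.0/0 (default, matches everything)
  26.215.0.0/17 (26.215.0.0 - 26.215.127.255)
Total matching entries: 2.

2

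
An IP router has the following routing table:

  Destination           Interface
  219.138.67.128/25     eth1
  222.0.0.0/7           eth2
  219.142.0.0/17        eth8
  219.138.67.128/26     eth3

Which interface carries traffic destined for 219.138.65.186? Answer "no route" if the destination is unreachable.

no route

No entry's prefix contains 219.138.65.186; there is no default route.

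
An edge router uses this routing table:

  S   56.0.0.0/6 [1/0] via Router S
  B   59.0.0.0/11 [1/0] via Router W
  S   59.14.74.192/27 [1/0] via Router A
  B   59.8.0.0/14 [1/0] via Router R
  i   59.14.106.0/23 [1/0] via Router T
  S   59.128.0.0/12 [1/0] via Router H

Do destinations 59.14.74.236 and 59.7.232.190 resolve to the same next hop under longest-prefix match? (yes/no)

59.14.74.236: longest match 59.0.0.0/11 -> Router W
59.7.232.190: longest match 59.0.0.0/11 -> Router W

yes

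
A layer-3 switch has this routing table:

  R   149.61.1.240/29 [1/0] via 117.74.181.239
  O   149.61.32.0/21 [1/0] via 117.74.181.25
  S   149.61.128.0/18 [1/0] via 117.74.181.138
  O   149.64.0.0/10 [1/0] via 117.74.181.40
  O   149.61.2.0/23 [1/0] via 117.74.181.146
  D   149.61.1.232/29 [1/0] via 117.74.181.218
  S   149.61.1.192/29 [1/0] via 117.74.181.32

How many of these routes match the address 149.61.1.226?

0

No listed prefix contains 149.61.1.226.
Total matching entries: 0.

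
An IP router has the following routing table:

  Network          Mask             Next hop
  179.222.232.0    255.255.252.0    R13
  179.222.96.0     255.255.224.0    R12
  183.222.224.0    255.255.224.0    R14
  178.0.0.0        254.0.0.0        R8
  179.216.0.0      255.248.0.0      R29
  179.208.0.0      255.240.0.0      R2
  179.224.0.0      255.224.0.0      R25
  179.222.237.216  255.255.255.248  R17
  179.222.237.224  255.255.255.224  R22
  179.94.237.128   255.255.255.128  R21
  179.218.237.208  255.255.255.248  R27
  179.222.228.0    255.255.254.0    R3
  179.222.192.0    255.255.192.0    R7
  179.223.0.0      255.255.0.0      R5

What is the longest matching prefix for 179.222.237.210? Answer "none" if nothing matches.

Entries matching 179.222.237.210:
  178.0.0.0/7 (178.0.0.0 - 179.255.255.255)
  179.208.0.0/12 (179.208.0.0 - 179.223.255.255)
  179.216.0.0/13 (179.216.0.0 - 179.223.255.255)
  179.222.192.0/18 (179.222.192.0 - 179.222.255.255)
Most specific is 179.222.192.0/18.

179.222.192.0/18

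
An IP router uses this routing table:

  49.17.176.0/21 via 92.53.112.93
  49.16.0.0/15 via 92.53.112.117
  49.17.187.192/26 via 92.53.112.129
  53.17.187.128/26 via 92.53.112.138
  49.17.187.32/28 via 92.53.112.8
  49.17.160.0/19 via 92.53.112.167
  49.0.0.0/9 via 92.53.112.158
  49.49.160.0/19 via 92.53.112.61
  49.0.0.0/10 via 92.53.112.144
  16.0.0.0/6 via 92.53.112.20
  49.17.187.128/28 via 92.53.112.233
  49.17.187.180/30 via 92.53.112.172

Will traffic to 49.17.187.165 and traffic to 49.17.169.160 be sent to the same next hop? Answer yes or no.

49.17.187.165: longest match 49.17.160.0/19 -> 92.53.112.167
49.17.169.160: longest match 49.17.160.0/19 -> 92.53.112.167

yes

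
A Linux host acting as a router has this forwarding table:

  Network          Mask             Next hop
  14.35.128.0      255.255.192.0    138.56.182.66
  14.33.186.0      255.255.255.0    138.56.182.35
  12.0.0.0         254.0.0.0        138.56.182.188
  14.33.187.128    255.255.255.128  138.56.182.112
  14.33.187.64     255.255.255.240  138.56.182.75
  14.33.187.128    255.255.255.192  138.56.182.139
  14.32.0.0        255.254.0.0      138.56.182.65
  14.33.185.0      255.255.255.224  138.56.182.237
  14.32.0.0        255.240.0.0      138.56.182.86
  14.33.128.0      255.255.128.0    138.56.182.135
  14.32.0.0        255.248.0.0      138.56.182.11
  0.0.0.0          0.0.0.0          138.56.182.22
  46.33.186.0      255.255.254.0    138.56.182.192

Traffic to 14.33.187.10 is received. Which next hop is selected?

138.56.182.135

Routes whose prefix contains 14.33.187.10:
  0.0.0.0/0 (default, matches everything) -> 138.56.182.22
  14.32.0.0/12 (14.32.0.0 - 14.47.255.255) -> 138.56.182.86
  14.32.0.0/13 (14.32.0.0 - 14.39.255.255) -> 138.56.182.11
  14.32.0.0/15 (14.32.0.0 - 14.33.255.255) -> 138.56.182.65
  14.33.128.0/17 (14.33.128.0 - 14.33.255.255) -> 138.56.182.135
More-specific entries that do NOT match:
  14.33.187.64/28 (14.33.187.64 - 14.33.187.79) does not contain 14.33.187.10
  14.33.185.0/27 (14.33.185.0 - 14.33.185.31) does not contain 14.33.187.10
  14.33.187.128/26 (14.33.187.128 - 14.33.187.191) does not contain 14.33.187.10
  14.33.187.128/25 (14.33.187.128 - 14.33.187.255) does not contain 14.33.187.10
  14.33.186.0/24 (14.33.186.0 - 14.33.186.255) does not contain 14.33.187.10
  46.33.186.0/23 (46.33.186.0 - 46.33.187.255) does not contain 14.33.187.10
  14.35.128.0/18 (14.35.128.0 - 14.35.191.255) does not contain 14.33.187.10
Longest matching prefix is /17 -> next hop 138.56.182.135.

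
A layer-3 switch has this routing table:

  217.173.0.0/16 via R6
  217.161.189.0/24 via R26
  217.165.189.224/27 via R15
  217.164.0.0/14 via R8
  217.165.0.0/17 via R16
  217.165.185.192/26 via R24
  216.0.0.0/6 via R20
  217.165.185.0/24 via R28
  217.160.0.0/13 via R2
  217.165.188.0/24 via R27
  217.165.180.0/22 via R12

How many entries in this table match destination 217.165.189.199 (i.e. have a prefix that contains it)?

3

Prefixes containing 217.165.189.199:
  216.0.0.0/6 (216.0.0.0 - 219.255.255.255)
  217.160.0.0/13 (217.160.0.0 - 217.167.255.255)
  217.164.0.0/14 (217.164.0.0 - 217.167.255.255)
Total matching entries: 3.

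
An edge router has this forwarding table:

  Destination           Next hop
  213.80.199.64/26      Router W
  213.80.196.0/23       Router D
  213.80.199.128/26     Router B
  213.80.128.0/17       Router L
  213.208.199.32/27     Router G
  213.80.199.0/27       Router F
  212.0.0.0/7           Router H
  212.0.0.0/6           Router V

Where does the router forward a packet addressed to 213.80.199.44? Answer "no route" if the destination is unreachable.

Routes whose prefix contains 213.80.199.44:
  212.0.0.0/6 (212.0.0.0 - 215.255.255.255) -> Router V
  212.0.0.0/7 (212.0.0.0 - 213.255.255.255) -> Router H
  213.80.128.0/17 (213.80.128.0 - 213.80.255.255) -> Router L
More-specific entries that do NOT match:
  213.208.199.32/27 (213.208.199.32 - 213.208.199.63) does not contain 213.80.199.44
  213.80.199.0/27 (213.80.199.0 - 213.80.199.31) does not contain 213.80.199.44
  213.80.199.64/26 (213.80.199.64 - 213.80.199.127) does not contain 213.80.199.44
  213.80.199.128/26 (213.80.199.128 - 213.80.199.191) does not contain 213.80.199.44
  213.80.196.0/23 (213.80.196.0 - 213.80.197.255) does not contain 213.80.199.44
Longest matching prefix is /17 -> next hop Router L.

Router L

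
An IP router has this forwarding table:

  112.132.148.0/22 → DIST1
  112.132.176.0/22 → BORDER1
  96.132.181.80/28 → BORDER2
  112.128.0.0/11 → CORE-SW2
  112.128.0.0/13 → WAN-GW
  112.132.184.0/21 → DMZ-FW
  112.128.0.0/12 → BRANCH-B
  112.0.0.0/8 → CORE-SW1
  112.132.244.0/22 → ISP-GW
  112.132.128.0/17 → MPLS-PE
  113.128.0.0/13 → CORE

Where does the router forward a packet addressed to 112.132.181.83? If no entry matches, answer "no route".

Routes whose prefix contains 112.132.181.83:
  112.0.0.0/8 (112.0.0.0 - 112.255.255.255) -> CORE-SW1
  112.128.0.0/11 (112.128.0.0 - 112.159.255.255) -> CORE-SW2
  112.128.0.0/12 (112.128.0.0 - 112.143.255.255) -> BRANCH-B
  112.128.0.0/13 (112.128.0.0 - 112.135.255.255) -> WAN-GW
  112.132.128.0/17 (112.132.128.0 - 112.132.255.255) -> MPLS-PE
More-specific entries that do NOT match:
  96.132.181.80/28 (96.132.181.80 - 96.132.181.95) does not contain 112.132.181.83
  112.132.148.0/22 (112.132.148.0 - 112.132.151.255) does not contain 112.132.181.83
  112.132.176.0/22 (112.132.176.0 - 112.132.179.255) does not contain 112.132.181.83
  112.132.244.0/22 (112.132.244.0 - 112.132.247.255) does not contain 112.132.181.83
  112.132.184.0/21 (112.132.184.0 - 112.132.191.255) does not contain 112.132.181.83
Longest matching prefix is /17 -> next hop MPLS-PE.

MPLS-PE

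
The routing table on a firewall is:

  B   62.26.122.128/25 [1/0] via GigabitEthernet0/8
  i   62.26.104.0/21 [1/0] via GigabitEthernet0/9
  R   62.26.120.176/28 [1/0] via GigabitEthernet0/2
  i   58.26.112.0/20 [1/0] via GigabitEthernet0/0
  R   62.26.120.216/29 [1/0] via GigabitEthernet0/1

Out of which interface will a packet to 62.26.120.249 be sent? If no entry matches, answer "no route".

No entry's prefix contains 62.26.120.249; there is no default route.

no route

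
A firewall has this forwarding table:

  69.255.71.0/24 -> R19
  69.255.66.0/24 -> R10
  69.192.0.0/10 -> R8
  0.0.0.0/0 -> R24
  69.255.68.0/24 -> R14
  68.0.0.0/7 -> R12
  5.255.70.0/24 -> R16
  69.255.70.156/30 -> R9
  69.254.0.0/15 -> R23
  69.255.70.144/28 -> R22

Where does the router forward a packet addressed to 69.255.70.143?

Routes whose prefix contains 69.255.70.143:
  0.0.0.0/0 (default, matches everything) -> R24
  68.0.0.0/7 (68.0.0.0 - 69.255.255.255) -> R12
  69.192.0.0/10 (69.192.0.0 - 69.255.255.255) -> R8
  69.254.0.0/15 (69.254.0.0 - 69.255.255.255) -> R23
More-specific entries that do NOT match:
  69.255.70.156/30 (69.255.70.156 - 69.255.70.159) does not contain 69.255.70.143
  69.255.70.144/28 (69.255.70.144 - 69.255.70.159) does not contain 69.255.70.143
  69.255.71.0/24 (69.255.71.0 - 69.255.71.255) does not contain 69.255.70.143
  69.255.66.0/24 (69.255.66.0 - 69.255.66.255) does not contain 69.255.70.143
  69.255.68.0/24 (69.255.68.0 - 69.255.68.255) does not contain 69.255.70.143
  5.255.70.0/24 (5.255.70.0 - 5.255.70.255) does not contain 69.255.70.143
Longest matching prefix is /15 -> next hop R23.

R23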